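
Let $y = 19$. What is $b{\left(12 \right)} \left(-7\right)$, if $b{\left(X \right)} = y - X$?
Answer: $-49$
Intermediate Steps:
$b{\left(X \right)} = 19 - X$
$b{\left(12 \right)} \left(-7\right) = \left(19 - 12\right) \left(-7\right) = 7 \left(-7\right) = -49$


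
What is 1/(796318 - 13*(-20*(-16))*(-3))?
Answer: 1/808798 ≈ 1.2364e-6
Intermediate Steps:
1/(796318 - 13*(-20*(-16))*(-3)) = 1/(796318 - 4160*(-3)) = 1/(796318 - 13*(-960)) = 1/(796318 + 12480) = 1/808798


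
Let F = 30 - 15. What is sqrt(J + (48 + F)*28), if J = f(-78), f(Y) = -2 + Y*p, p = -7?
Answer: 2*sqrt(577) ≈ 48.042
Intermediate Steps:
F = 15
f(Y) = -2 - 7*Y (f(Y) = -2 + Y*(-7) = -2 - 7*Y)
J = 544 (J = -2 - 7*(-78) = -2 + 546 = 544)
sqrt(J + (48 + F)*28) = sqrt(544 + (48 + 15)*28) = sqrt(544 + 63*28) = sqrt(544 + 1764) = sqrt(2308) = 2*sqrt(577)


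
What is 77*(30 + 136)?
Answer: 12782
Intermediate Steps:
77*(30 + 136) = 77*166 = 12782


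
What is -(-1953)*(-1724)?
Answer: -3366972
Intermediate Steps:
-(-1953)*(-1724) = -651*5172 = -3366972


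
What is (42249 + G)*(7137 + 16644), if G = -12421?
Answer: 709339668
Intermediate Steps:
(42249 + G)*(7137 + 16644) = (42249 - 12421)*(7137 + 16644) = 29828*23781 = 709339668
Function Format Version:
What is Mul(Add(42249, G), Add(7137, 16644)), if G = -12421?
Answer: 709339668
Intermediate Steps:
Mul(Add(42249, G), Add(7137, 16644)) = Mul(Add(42249, -12421), Add(7137, 16644)) = Mul(29828, 23781) = 709339668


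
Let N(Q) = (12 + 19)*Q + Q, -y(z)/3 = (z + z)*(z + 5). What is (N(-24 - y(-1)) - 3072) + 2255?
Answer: -2353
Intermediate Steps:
y(z) = -6*z*(5 + z) (y(z) = -3*(z + z)*(z + 5) = -3*2*z*(5 + z) = -6*z*(5 + z))
N(Q) = 32*Q (N(Q) = 31*Q + Q = 32*Q)
(N(-24 - y(-1)) - 3072) + 2255 = (32*(-24 - (-6)*(-1)*(5 - 1)) - 3072) + 2255 = (32*(-24 - (-6)*(-1)*4) - 3072) + 2255 = (32*(-24 - 1*24) - 3072) + 2255 = (32*(-24 - 24) - 3072) + 2255 = (32*(-48) - 3072) + 2255 = (-1536 - 3072) + 2255 = -4608 + 2255 = -2353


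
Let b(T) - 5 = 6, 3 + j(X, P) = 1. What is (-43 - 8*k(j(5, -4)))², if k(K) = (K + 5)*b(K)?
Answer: 94249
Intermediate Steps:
j(X, P) = -2 (j(X, P) = -3 + 1 = -2)
b(T) = 11 (b(T) = 5 + 6 = 11)
k(K) = 55 + 11*K (k(K) = (K + 5)*11 = (5 + K)*11 = 55 + 11*K)
(-43 - 8*k(j(5, -4)))² = (-43 - 8*(55 + 11*(-2)))² = (-43 - 8*(55 - 22))² = (-43 - 8*33)² = (-43 - 264)² = (-307)² = 94249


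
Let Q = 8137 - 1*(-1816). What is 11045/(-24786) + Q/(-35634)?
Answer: -53356049/73602027 ≈ -0.72493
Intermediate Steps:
Q = 9953 (Q = 8137 + 1816 = 9953)
11045/(-24786) + Q/(-35634) = 11045/(-24786) + 9953/(-35634) = 11045*(-1/24786) + 9953*(-1/35634) = -11045/24786 - 9953/35634 = -53356049/73602027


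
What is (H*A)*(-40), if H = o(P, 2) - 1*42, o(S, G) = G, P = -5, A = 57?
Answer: 91200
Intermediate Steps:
H = -40 (H = 2 - 1*42 = 2 - 42 = -40)
(H*A)*(-40) = -40*57*(-40) = -2280*(-40) = 91200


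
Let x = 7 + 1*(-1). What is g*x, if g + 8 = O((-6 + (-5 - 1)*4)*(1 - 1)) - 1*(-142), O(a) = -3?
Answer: 786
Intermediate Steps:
g = 131 (g = -8 + (-3 - 1*(-142)) = -8 + (-3 + 142) = -8 + 139 = 131)
x = 6 (x = 7 - 1 = 6)
g*x = 131*6 = 786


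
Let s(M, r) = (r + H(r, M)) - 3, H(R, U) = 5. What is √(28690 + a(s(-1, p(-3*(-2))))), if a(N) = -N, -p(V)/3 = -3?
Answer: √28679 ≈ 169.35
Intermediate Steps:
p(V) = 9 (p(V) = -3*(-3) = 9)
s(M, r) = 2 + r (s(M, r) = (r + 5) - 3 = (5 + r) - 3 = 2 + r)
√(28690 + a(s(-1, p(-3*(-2))))) = √(28690 - (2 + 9)) = √(28690 - 1*11) = √(28690 - 11) = √28679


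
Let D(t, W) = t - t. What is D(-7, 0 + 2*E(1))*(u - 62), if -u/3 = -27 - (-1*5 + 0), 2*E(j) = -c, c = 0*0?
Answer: 0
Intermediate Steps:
c = 0
E(j) = 0 (E(j) = (-1*0)/2 = (½)*0 = 0)
D(t, W) = 0
u = 66 (u = -3*(-27 - (-1*5 + 0)) = -3*(-27 - (-5 + 0)) = -3*(-27 - 1*(-5)) = -3*(-27 + 5) = -3*(-22) = 66)
D(-7, 0 + 2*E(1))*(u - 62) = 0*(66 - 62) = 0*4 = 0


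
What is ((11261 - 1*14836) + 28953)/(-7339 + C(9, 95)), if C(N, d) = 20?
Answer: -25378/7319 ≈ -3.4674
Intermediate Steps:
((11261 - 1*14836) + 28953)/(-7339 + C(9, 95)) = ((11261 - 1*14836) + 28953)/(-7339 + 20) = ((11261 - 14836) + 28953)/(-7319) = (-3575 + 28953)*(-1/7319) = 25378*(-1/7319) = -25378/7319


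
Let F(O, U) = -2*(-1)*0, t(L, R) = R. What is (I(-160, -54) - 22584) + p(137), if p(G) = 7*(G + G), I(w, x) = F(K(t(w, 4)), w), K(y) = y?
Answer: -20666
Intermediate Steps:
F(O, U) = 0 (F(O, U) = 2*0 = 0)
I(w, x) = 0
p(G) = 14*G (p(G) = 7*(2*G) = 14*G)
(I(-160, -54) - 22584) + p(137) = (0 - 22584) + 14*137 = -22584 + 1918 = -20666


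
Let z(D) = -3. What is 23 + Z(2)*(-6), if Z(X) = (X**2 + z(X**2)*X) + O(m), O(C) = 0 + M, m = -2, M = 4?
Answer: 11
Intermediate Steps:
O(C) = 4 (O(C) = 0 + 4 = 4)
Z(X) = 4 + X**2 - 3*X (Z(X) = (X**2 - 3*X) + 4 = 4 + X**2 - 3*X)
23 + Z(2)*(-6) = 23 + (4 + 2**2 - 3*2)*(-6) = 23 + (4 + 4 - 6)*(-6) = 23 + 2*(-6) = 23 - 12 = 11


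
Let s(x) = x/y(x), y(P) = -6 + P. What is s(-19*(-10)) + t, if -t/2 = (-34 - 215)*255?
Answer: 11683175/92 ≈ 1.2699e+5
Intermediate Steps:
s(x) = x/(-6 + x)
t = 126990 (t = -2*(-34 - 215)*255 = -(-498)*255 = -2*(-63495) = 126990)
s(-19*(-10)) + t = (-19*(-10))/(-6 - 19*(-10)) + 126990 = 190/(-6 + 190) + 126990 = 190/184 + 126990 = 190*(1/184) + 126990 = 95/92 + 126990 = 11683175/92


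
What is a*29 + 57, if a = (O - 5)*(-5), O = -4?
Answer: 1362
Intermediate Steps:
a = 45 (a = (-4 - 5)*(-5) = -9*(-5) = 45)
a*29 + 57 = 45*29 + 57 = 1305 + 57 = 1362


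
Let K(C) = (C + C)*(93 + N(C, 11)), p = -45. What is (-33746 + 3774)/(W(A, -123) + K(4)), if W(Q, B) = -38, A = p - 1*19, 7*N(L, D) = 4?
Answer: -104902/2487 ≈ -42.180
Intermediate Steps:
N(L, D) = 4/7 (N(L, D) = (1/7)*4 = 4/7)
A = -64 (A = -45 - 1*19 = -45 - 19 = -64)
K(C) = 1310*C/7 (K(C) = (C + C)*(93 + 4/7) = (2*C)*(655/7) = 1310*C/7)
(-33746 + 3774)/(W(A, -123) + K(4)) = (-33746 + 3774)/(-38 + (1310/7)*4) = -29972/(-38 + 5240/7) = -29972/4974/7 = -29972*7/4974 = -104902/2487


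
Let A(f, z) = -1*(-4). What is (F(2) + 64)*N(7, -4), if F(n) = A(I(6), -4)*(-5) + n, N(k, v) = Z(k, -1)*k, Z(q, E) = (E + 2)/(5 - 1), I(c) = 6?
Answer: 161/2 ≈ 80.500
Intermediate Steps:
Z(q, E) = ½ + E/4 (Z(q, E) = (2 + E)/4 = (2 + E)*(¼) = ½ + E/4)
A(f, z) = 4
N(k, v) = k/4 (N(k, v) = (½ + (¼)*(-1))*k = (½ - ¼)*k = k/4)
F(n) = -20 + n (F(n) = 4*(-5) + n = -20 + n)
(F(2) + 64)*N(7, -4) = ((-20 + 2) + 64)*((¼)*7) = (-18 + 64)*(7/4) = 46*(7/4) = 161/2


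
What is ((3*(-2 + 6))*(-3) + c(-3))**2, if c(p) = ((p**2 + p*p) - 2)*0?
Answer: 1296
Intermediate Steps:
c(p) = 0 (c(p) = ((p**2 + p**2) - 2)*0 = (2*p**2 - 2)*0 = (-2 + 2*p**2)*0 = 0)
((3*(-2 + 6))*(-3) + c(-3))**2 = ((3*(-2 + 6))*(-3) + 0)**2 = ((3*4)*(-3) + 0)**2 = (12*(-3) + 0)**2 = (-36 + 0)**2 = (-36)**2 = 1296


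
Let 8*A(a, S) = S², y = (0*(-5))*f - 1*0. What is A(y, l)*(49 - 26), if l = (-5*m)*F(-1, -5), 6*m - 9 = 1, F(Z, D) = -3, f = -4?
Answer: 14375/8 ≈ 1796.9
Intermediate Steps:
m = 5/3 (m = 3/2 + (⅙)*1 = 3/2 + ⅙ = 5/3 ≈ 1.6667)
y = 0 (y = (0*(-5))*(-4) - 1*0 = 0*(-4) + 0 = 0 + 0 = 0)
l = 25 (l = -5*5/3*(-3) = -25/3*(-3) = 25)
A(a, S) = S²/8
A(y, l)*(49 - 26) = ((⅛)*25²)*(49 - 26) = ((⅛)*625)*23 = (625/8)*23 = 14375/8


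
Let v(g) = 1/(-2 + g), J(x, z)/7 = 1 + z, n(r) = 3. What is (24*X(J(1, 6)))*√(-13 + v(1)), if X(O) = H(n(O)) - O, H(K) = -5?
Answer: -1296*I*√14 ≈ -4849.2*I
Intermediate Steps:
J(x, z) = 7 + 7*z (J(x, z) = 7*(1 + z) = 7 + 7*z)
X(O) = -5 - O
(24*X(J(1, 6)))*√(-13 + v(1)) = (24*(-5 - (7 + 7*6)))*√(-13 + 1/(-2 + 1)) = (24*(-5 - (7 + 42)))*√(-13 + 1/(-1)) = (24*(-5 - 1*49))*√(-13 - 1) = (24*(-5 - 49))*√(-14) = (24*(-54))*(I*√14) = -1296*I*√14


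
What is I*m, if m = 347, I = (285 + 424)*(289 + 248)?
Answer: 132114351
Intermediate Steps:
I = 380733 (I = 709*537 = 380733)
I*m = 380733*347 = 132114351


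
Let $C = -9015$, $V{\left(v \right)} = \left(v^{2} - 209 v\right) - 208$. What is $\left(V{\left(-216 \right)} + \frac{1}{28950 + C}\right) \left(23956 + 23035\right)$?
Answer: $\frac{85800233508311}{19935} \approx 4.304 \cdot 10^{9}$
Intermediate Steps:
$V{\left(v \right)} = -208 + v^{2} - 209 v$
$\left(V{\left(-216 \right)} + \frac{1}{28950 + C}\right) \left(23956 + 23035\right) = \left(\left(-208 + \left(-216\right)^{2} - -45144\right) + \frac{1}{28950 - 9015}\right) \left(23956 + 23035\right) = \left(\left(-208 + 46656 + 45144\right) + \frac{1}{19935}\right) 46991 = \left(91592 + \frac{1}{19935}\right) 46991 = \frac{1825886521}{19935} \cdot 46991 = \frac{85800233508311}{19935}$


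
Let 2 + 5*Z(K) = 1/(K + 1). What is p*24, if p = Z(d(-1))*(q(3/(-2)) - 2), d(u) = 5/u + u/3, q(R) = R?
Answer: 2436/65 ≈ 37.477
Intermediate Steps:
d(u) = 5/u + u/3 (d(u) = 5/u + u*(⅓) = 5/u + u/3)
Z(K) = -⅖ + 1/(5*(1 + K)) (Z(K) = -⅖ + 1/(5*(K + 1)) = -⅖ + 1/(5*(1 + K)))
p = 203/130 (p = ((-1 - 2*(5/(-1) + (⅓)*(-1)))/(5*(1 + (5/(-1) + (⅓)*(-1)))))*(3/(-2) - 2) = ((-1 - 2*(5*(-1) - ⅓))/(5*(1 + (5*(-1) - ⅓))))*(3*(-½) - 2) = ((-1 - 2*(-5 - ⅓))/(5*(1 + (-5 - ⅓))))*(-3/2 - 2) = ((-1 - 2*(-16/3))/(5*(1 - 16/3)))*(-7/2) = ((-1 + 32/3)/(5*(-13/3)))*(-7/2) = ((⅕)*(-3/13)*(29/3))*(-7/2) = -29/65*(-7/2) = 203/130 ≈ 1.5615)
p*24 = (203/130)*24 = 2436/65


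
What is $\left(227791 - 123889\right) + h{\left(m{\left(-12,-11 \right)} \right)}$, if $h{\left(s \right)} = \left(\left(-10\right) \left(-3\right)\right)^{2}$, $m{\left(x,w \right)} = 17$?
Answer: $104802$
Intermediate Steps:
$h{\left(s \right)} = 900$ ($h{\left(s \right)} = 30^{2} = 900$)
$\left(227791 - 123889\right) + h{\left(m{\left(-12,-11 \right)} \right)} = \left(227791 - 123889\right) + 900 = 103902 + 900 = 104802$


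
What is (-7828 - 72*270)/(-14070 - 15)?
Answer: 27268/14085 ≈ 1.9360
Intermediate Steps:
(-7828 - 72*270)/(-14070 - 15) = (-7828 - 19440)/(-14085) = -27268*(-1/14085) = 27268/14085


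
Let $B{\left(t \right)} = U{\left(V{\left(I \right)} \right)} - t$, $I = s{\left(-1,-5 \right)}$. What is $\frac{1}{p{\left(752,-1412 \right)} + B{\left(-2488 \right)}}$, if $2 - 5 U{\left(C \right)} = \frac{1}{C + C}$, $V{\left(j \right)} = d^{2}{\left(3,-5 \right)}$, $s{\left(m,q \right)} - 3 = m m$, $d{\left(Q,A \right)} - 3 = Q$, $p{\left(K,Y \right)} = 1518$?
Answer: $\frac{360}{1442303} \approx 0.0002496$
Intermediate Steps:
$d{\left(Q,A \right)} = 3 + Q$
$s{\left(m,q \right)} = 3 + m^{2}$ ($s{\left(m,q \right)} = 3 + m m = 3 + m^{2}$)
$I = 4$ ($I = 3 + \left(-1\right)^{2} = 3 + 1 = 4$)
$V{\left(j \right)} = 36$ ($V{\left(j \right)} = \left(3 + 3\right)^{2} = 6^{2} = 36$)
$U{\left(C \right)} = \frac{2}{5} - \frac{1}{10 C}$ ($U{\left(C \right)} = \frac{2}{5} - \frac{1}{5 \left(C + C\right)} = \frac{2}{5} - \frac{1}{5 \cdot 2 C} = \frac{2}{5} - \frac{\frac{1}{2} \frac{1}{C}}{5} = \frac{2}{5} - \frac{1}{10 C}$)
$B{\left(t \right)} = \frac{143}{360} - t$ ($B{\left(t \right)} = \frac{-1 + 4 \cdot 36}{10 \cdot 36} - t = \frac{1}{10} \cdot \frac{1}{36} \left(-1 + 144\right) - t = \frac{1}{10} \cdot \frac{1}{36} \cdot 143 - t = \frac{143}{360} - t$)
$\frac{1}{p{\left(752,-1412 \right)} + B{\left(-2488 \right)}} = \frac{1}{1518 + \left(\frac{143}{360} - -2488\right)} = \frac{1}{1518 + \left(\frac{143}{360} + 2488\right)} = \frac{1}{1518 + \frac{895823}{360}} = \frac{1}{\frac{1442303}{360}} = \frac{360}{1442303}$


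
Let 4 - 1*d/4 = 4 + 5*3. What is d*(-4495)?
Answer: 269700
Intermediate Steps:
d = -60 (d = 16 - 4*(4 + 5*3) = 16 - 4*(4 + 15) = 16 - 4*19 = 16 - 76 = -60)
d*(-4495) = -60*(-4495) = 269700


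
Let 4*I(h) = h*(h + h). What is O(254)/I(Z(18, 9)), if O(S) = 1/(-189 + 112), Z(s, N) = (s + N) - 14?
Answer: -2/13013 ≈ -0.00015369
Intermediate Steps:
Z(s, N) = -14 + N + s (Z(s, N) = (N + s) - 14 = -14 + N + s)
O(S) = -1/77 (O(S) = 1/(-77) = -1/77)
I(h) = h²/2 (I(h) = (h*(h + h))/4 = (h*(2*h))/4 = (2*h²)/4 = h²/2)
O(254)/I(Z(18, 9)) = -2/(-14 + 9 + 18)²/77 = -1/(77*((½)*13²)) = -1/(77*((½)*169)) = -1/(77*169/2) = -1/77*2/169 = -2/13013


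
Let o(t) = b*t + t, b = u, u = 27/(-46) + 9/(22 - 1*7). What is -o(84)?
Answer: -9786/115 ≈ -85.096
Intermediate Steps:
u = 3/230 (u = 27*(-1/46) + 9/(22 - 7) = -27/46 + 9/15 = -27/46 + 9*(1/15) = -27/46 + ⅗ = 3/230 ≈ 0.013043)
b = 3/230 ≈ 0.013043
o(t) = 233*t/230 (o(t) = 3*t/230 + t = 233*t/230)
-o(84) = -233*84/230 = -1*9786/115 = -9786/115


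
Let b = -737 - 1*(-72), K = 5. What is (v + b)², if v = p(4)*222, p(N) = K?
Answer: 198025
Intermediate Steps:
p(N) = 5
b = -665 (b = -737 + 72 = -665)
v = 1110 (v = 5*222 = 1110)
(v + b)² = (1110 - 665)² = 445² = 198025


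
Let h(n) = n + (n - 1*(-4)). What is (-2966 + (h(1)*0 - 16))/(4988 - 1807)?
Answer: -2982/3181 ≈ -0.93744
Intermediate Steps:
h(n) = 4 + 2*n (h(n) = n + (n + 4) = n + (4 + n) = 4 + 2*n)
(-2966 + (h(1)*0 - 16))/(4988 - 1807) = (-2966 + ((4 + 2*1)*0 - 16))/(4988 - 1807) = (-2966 + ((4 + 2)*0 - 16))/3181 = (-2966 + (6*0 - 16))*(1/3181) = (-2966 + (0 - 16))*(1/3181) = (-2966 - 16)*(1/3181) = -2982*1/3181 = -2982/3181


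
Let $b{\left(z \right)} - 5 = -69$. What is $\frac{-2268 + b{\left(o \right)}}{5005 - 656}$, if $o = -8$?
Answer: $- \frac{2332}{4349} \approx -0.53621$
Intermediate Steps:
$b{\left(z \right)} = -64$ ($b{\left(z \right)} = 5 - 69 = -64$)
$\frac{-2268 + b{\left(o \right)}}{5005 - 656} = \frac{-2268 - 64}{5005 - 656} = - \frac{2332}{4349}$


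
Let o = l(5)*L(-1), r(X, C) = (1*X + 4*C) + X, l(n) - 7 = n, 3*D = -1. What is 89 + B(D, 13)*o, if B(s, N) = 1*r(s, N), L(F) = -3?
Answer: -1759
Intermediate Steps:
D = -⅓ (D = (⅓)*(-1) = -⅓ ≈ -0.33333)
l(n) = 7 + n
r(X, C) = 2*X + 4*C (r(X, C) = (X + 4*C) + X = 2*X + 4*C)
B(s, N) = 2*s + 4*N (B(s, N) = 1*(2*s + 4*N) = 2*s + 4*N)
o = -36 (o = (7 + 5)*(-3) = 12*(-3) = -36)
89 + B(D, 13)*o = 89 + (2*(-⅓) + 4*13)*(-36) = 89 + (-⅔ + 52)*(-36) = 89 + (154/3)*(-36) = 89 - 1848 = -1759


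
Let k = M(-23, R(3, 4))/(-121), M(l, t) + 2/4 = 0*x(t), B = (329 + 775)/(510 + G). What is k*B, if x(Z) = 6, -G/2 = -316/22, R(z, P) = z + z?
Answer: 276/32593 ≈ 0.0084681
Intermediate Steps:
R(z, P) = 2*z
G = 316/11 (G = -(-632)/22 = -2*(-158/11) = 316/11 ≈ 28.727)
B = 6072/2963 (B = (329 + 775)/(510 + 316/11) = 1104/(5926/11) = 1104*(11/5926) = 6072/2963 ≈ 2.0493)
M(l, t) = -½ (M(l, t) = -½ + 0*6 = -½ + 0 = -½)
k = 1/242 (k = -½/(-121) = -½*(-1/121) = 1/242 ≈ 0.0041322)
k*B = (1/242)*(6072/2963) = 276/32593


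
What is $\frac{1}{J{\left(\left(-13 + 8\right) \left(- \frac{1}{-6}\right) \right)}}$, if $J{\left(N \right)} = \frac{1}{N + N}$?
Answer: $- \frac{5}{3} \approx -1.6667$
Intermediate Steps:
$J{\left(N \right)} = \frac{1}{2 N}$
$\frac{1}{J{\left(\left(-13 + 8\right) \left(- \frac{1}{-6}\right) \right)}} = \frac{1}{\frac{1}{2} \frac{1}{\left(-13 + 8\right) \left(- \frac{1}{-6}\right)}} = \frac{1}{\frac{1}{2} \frac{1}{\left(-5\right) \left(\left(-1\right) \left(- \frac{1}{6}\right)\right)}} = \frac{1}{\frac{1}{2} \frac{1}{\left(-5\right) \frac{1}{6}}} = \frac{1}{\frac{1}{2} \frac{1}{- \frac{5}{6}}} = \frac{1}{\frac{1}{2} \left(- \frac{6}{5}\right)} = \frac{1}{- \frac{3}{5}} = - \frac{5}{3}$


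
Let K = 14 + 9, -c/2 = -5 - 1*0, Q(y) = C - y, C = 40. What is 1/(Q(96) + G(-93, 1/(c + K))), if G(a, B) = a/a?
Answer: -1/55 ≈ -0.018182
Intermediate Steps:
Q(y) = 40 - y
c = 10 (c = -2*(-5 - 1*0) = -2*(-5 + 0) = -2*(-5) = 10)
K = 23
G(a, B) = 1
1/(Q(96) + G(-93, 1/(c + K))) = 1/((40 - 1*96) + 1) = 1/((40 - 96) + 1) = 1/(-56 + 1) = 1/(-55) = -1/55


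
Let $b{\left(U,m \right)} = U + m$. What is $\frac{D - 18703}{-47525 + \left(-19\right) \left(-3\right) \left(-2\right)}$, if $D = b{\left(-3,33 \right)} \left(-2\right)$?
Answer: $\frac{18763}{47639} \approx 0.39386$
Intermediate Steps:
$D = -60$ ($D = \left(-3 + 33\right) \left(-2\right) = 30 \left(-2\right) = -60$)
$\frac{D - 18703}{-47525 + \left(-19\right) \left(-3\right) \left(-2\right)} = \frac{-60 - 18703}{-47525 + \left(-19\right) \left(-3\right) \left(-2\right)} = - \frac{18763}{-47525 + 57 \left(-2\right)} = - \frac{18763}{-47525 - 114} = - \frac{18763}{-47639} = \left(-18763\right) \left(- \frac{1}{47639}\right) = \frac{18763}{47639}$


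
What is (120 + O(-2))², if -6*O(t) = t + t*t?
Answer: 128881/9 ≈ 14320.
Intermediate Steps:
O(t) = -t/6 - t²/6 (O(t) = -(t + t*t)/6 = -(t + t²)/6 = -t/6 - t²/6)
(120 + O(-2))² = (120 - ⅙*(-2)*(1 - 2))² = (120 - ⅙*(-2)*(-1))² = (120 - ⅓)² = (359/3)² = 128881/9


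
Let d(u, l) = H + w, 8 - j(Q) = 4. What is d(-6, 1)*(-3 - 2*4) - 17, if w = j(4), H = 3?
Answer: -94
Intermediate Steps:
j(Q) = 4 (j(Q) = 8 - 1*4 = 8 - 4 = 4)
w = 4
d(u, l) = 7 (d(u, l) = 3 + 4 = 7)
d(-6, 1)*(-3 - 2*4) - 17 = 7*(-3 - 2*4) - 17 = 7*(-3 - 8) - 17 = 7*(-11) - 17 = -77 - 17 = -94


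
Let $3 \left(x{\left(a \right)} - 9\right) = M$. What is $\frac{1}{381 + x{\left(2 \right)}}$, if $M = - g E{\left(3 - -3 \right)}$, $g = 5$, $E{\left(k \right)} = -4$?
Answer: $\frac{3}{1190} \approx 0.002521$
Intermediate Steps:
$M = 20$ ($M = \left(-1\right) 5 \left(-4\right) = \left(-5\right) \left(-4\right) = 20$)
$x{\left(a \right)} = \frac{47}{3}$ ($x{\left(a \right)} = 9 + \frac{1}{3} \cdot 20 = 9 + \frac{20}{3} = \frac{47}{3}$)
$\frac{1}{381 + x{\left(2 \right)}} = \frac{1}{381 + \frac{47}{3}} = \frac{1}{\frac{1190}{3}} = \frac{3}{1190}$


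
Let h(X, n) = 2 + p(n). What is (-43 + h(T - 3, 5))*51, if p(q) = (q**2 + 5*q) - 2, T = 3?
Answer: 357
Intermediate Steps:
p(q) = -2 + q**2 + 5*q
h(X, n) = n**2 + 5*n (h(X, n) = 2 + (-2 + n**2 + 5*n) = n**2 + 5*n)
(-43 + h(T - 3, 5))*51 = (-43 + 5*(5 + 5))*51 = (-43 + 5*10)*51 = (-43 + 50)*51 = 7*51 = 357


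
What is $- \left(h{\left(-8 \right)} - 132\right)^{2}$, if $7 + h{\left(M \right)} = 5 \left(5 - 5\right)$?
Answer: $-19321$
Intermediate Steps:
$h{\left(M \right)} = -7$ ($h{\left(M \right)} = -7 + 5 \left(5 - 5\right) = -7 + 5 \cdot 0 = -7 + 0 = -7$)
$- \left(h{\left(-8 \right)} - 132\right)^{2} = - \left(-7 - 132\right)^{2} = - \left(-139\right)^{2} = \left(-1\right) 19321 = -19321$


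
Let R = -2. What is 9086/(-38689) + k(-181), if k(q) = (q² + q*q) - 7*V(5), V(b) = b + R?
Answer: 362022729/5527 ≈ 65501.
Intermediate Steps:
V(b) = -2 + b (V(b) = b - 2 = -2 + b)
k(q) = -21 + 2*q² (k(q) = (q² + q*q) - 7*(-2 + 5) = (q² + q²) - 7*3 = 2*q² - 21 = -21 + 2*q²)
9086/(-38689) + k(-181) = 9086/(-38689) + (-21 + 2*(-181)²) = 9086*(-1/38689) + (-21 + 2*32761) = -1298/5527 + (-21 + 65522) = -1298/5527 + 65501 = 362022729/5527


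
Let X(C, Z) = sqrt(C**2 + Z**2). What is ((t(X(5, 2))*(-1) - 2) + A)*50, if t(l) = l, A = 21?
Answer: 950 - 50*sqrt(29) ≈ 680.74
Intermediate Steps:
((t(X(5, 2))*(-1) - 2) + A)*50 = ((sqrt(5**2 + 2**2)*(-1) - 2) + 21)*50 = ((sqrt(25 + 4)*(-1) - 2) + 21)*50 = ((sqrt(29)*(-1) - 2) + 21)*50 = ((-sqrt(29) - 2) + 21)*50 = ((-2 - sqrt(29)) + 21)*50 = (19 - sqrt(29))*50 = 950 - 50*sqrt(29)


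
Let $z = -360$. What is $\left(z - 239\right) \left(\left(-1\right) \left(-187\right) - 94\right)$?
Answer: $-55707$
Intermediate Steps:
$\left(z - 239\right) \left(\left(-1\right) \left(-187\right) - 94\right) = \left(-360 - 239\right) \left(\left(-1\right) \left(-187\right) - 94\right) = - 599 \left(187 - 94\right) = \left(-599\right) 93 = -55707$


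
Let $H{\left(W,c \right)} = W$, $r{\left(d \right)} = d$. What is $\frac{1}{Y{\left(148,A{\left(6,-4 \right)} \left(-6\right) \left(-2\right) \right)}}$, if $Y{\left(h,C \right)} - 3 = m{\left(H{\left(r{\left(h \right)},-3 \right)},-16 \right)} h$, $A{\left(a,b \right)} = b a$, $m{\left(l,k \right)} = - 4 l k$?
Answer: $\frac{1}{1401859} \approx 7.1334 \cdot 10^{-7}$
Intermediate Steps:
$m{\left(l,k \right)} = - 4 k l$
$A{\left(a,b \right)} = a b$
$Y{\left(h,C \right)} = 3 + 64 h^{2}$ ($Y{\left(h,C \right)} = 3 + \left(-4\right) \left(-16\right) h h = 3 + 64 h h = 3 + 64 h^{2}$)
$\frac{1}{Y{\left(148,A{\left(6,-4 \right)} \left(-6\right) \left(-2\right) \right)}} = \frac{1}{3 + 64 \cdot 148^{2}} = \frac{1}{3 + 64 \cdot 21904} = \frac{1}{3 + 1401856} = \frac{1}{1401859}$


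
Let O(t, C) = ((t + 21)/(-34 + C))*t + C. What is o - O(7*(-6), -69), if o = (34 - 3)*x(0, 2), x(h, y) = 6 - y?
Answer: 20761/103 ≈ 201.56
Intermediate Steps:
o = 124 (o = (34 - 3)*(6 - 1*2) = 31*(6 - 2) = 31*4 = 124)
O(t, C) = C + t*(21 + t)/(-34 + C) (O(t, C) = ((21 + t)/(-34 + C))*t + C = t*(21 + t)/(-34 + C) + C = C + t*(21 + t)/(-34 + C))
o - O(7*(-6), -69) = 124 - ((-69)² + (7*(-6))² - 34*(-69) + 21*(7*(-6)))/(-34 - 69) = 124 - (4761 + (-42)² + 2346 + 21*(-42))/(-103) = 124 - (-1)*(4761 + 1764 + 2346 - 882)/103 = 124 - (-1)*7989/103 = 124 - 1*(-7989/103) = 124 + 7989/103 = 20761/103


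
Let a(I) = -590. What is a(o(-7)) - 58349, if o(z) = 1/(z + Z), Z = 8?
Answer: -58939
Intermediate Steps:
o(z) = 1/(8 + z) (o(z) = 1/(z + 8) = 1/(8 + z))
a(o(-7)) - 58349 = -590 - 58349 = -58939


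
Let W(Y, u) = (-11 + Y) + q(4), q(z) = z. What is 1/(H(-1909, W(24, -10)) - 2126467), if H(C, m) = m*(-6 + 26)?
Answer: -1/2126127 ≈ -4.7034e-7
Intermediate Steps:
W(Y, u) = -7 + Y (W(Y, u) = (-11 + Y) + 4 = -7 + Y)
H(C, m) = 20*m (H(C, m) = m*20 = 20*m)
1/(H(-1909, W(24, -10)) - 2126467) = 1/(20*(-7 + 24) - 2126467) = 1/(20*17 - 2126467) = 1/(340 - 2126467) = 1/(-2126127) = -1/2126127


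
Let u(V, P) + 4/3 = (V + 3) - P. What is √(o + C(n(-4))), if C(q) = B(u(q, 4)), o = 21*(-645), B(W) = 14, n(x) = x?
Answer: I*√13531 ≈ 116.32*I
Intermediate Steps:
u(V, P) = 5/3 + V - P (u(V, P) = -4/3 + ((V + 3) - P) = -4/3 + ((3 + V) - P) = -4/3 + (3 + V - P) = 5/3 + V - P)
o = -13545
C(q) = 14
√(o + C(n(-4))) = √(-13545 + 14) = √(-13531) = I*√13531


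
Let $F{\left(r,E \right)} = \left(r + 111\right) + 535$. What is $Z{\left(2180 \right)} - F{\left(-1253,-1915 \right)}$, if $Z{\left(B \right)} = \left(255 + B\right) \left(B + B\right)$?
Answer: $10617207$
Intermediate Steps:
$Z{\left(B \right)} = 2 B \left(255 + B\right)$ ($Z{\left(B \right)} = \left(255 + B\right) 2 B = 2 B \left(255 + B\right)$)
$F{\left(r,E \right)} = 646 + r$ ($F{\left(r,E \right)} = \left(111 + r\right) + 535 = 646 + r$)
$Z{\left(2180 \right)} - F{\left(-1253,-1915 \right)} = 2 \cdot 2180 \left(255 + 2180\right) - \left(646 - 1253\right) = 2 \cdot 2180 \cdot 2435 - -607 = 10616600 + 607 = 10617207$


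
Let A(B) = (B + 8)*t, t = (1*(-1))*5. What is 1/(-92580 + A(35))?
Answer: -1/92795 ≈ -1.0776e-5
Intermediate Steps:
t = -5 (t = -1*5 = -5)
A(B) = -40 - 5*B (A(B) = (B + 8)*(-5) = (8 + B)*(-5) = -40 - 5*B)
1/(-92580 + A(35)) = 1/(-92580 + (-40 - 5*35)) = 1/(-92580 + (-40 - 175)) = 1/(-92580 - 215) = 1/(-92795) = -1/92795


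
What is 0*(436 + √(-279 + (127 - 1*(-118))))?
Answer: 0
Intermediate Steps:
0*(436 + √(-279 + (127 - 1*(-118)))) = 0*(436 + √(-279 + (127 + 118))) = 0*(436 + √(-279 + 245)) = 0*(436 + √(-34)) = 0*(436 + I*√34) = 0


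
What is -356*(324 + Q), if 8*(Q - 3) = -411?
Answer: -196245/2 ≈ -98123.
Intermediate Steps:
Q = -387/8 (Q = 3 + (⅛)*(-411) = 3 - 411/8 = -387/8 ≈ -48.375)
-356*(324 + Q) = -356*(324 - 387/8) = -356*2205/8 = -196245/2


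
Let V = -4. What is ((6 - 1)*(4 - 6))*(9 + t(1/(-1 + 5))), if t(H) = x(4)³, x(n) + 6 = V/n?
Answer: 3340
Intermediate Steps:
x(n) = -6 - 4/n
t(H) = -343 (t(H) = (-6 - 4/4)³ = (-6 - 4*¼)³ = (-6 - 1)³ = (-7)³ = -343)
((6 - 1)*(4 - 6))*(9 + t(1/(-1 + 5))) = ((6 - 1)*(4 - 6))*(9 - 343) = (5*(-2))*(-334) = -10*(-334) = 3340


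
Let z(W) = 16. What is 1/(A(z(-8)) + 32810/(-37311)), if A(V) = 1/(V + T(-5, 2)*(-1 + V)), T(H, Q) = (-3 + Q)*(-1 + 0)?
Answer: -1156641/979799 ≈ -1.1805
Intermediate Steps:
T(H, Q) = 3 - Q (T(H, Q) = (-3 + Q)*(-1) = 3 - Q)
A(V) = 1/(-1 + 2*V) (A(V) = 1/(V + (3 - 1*2)*(-1 + V)) = 1/(V + (3 - 2)*(-1 + V)) = 1/(V + 1*(-1 + V)) = 1/(V + (-1 + V)) = 1/(-1 + 2*V))
1/(A(z(-8)) + 32810/(-37311)) = 1/(1/(-1 + 2*16) + 32810/(-37311)) = 1/(1/(-1 + 32) + 32810*(-1/37311)) = 1/(1/31 - 32810/37311) = 1/(-979799/1156641) = -1156641/979799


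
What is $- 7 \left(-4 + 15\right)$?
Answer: $-77$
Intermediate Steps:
$- 7 \left(-4 + 15\right) = \left(-7\right) 11 = -77$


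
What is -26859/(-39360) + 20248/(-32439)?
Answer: 24772607/425599680 ≈ 0.058206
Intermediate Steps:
-26859/(-39360) + 20248/(-32439) = -26859*(-1/39360) + 20248*(-1/32439) = 8953/13120 - 20248/32439 = 24772607/425599680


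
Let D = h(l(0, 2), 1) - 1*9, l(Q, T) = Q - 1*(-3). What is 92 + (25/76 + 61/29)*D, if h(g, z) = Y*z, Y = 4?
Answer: 175963/2204 ≈ 79.838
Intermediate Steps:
l(Q, T) = 3 + Q (l(Q, T) = Q + 3 = 3 + Q)
h(g, z) = 4*z
D = -5 (D = 4*1 - 1*9 = 4 - 9 = -5)
92 + (25/76 + 61/29)*D = 92 + (25/76 + 61/29)*(-5) = 92 + (5361/2204)*(-5) = 92 - 26805/2204 = 175963/2204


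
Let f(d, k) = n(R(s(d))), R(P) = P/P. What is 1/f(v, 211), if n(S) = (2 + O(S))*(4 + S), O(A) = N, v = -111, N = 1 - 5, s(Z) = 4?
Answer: -1/10 ≈ -0.10000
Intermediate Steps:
N = -4
R(P) = 1
O(A) = -4
n(S) = -8 - 2*S (n(S) = (2 - 4)*(4 + S) = -2*(4 + S) = -8 - 2*S)
f(d, k) = -10 (f(d, k) = -8 - 2*1 = -8 - 2 = -10)
1/f(v, 211) = 1/(-10) = -1/10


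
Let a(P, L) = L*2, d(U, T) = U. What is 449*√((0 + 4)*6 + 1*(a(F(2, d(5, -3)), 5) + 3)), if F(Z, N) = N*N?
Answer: 449*√37 ≈ 2731.2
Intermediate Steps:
F(Z, N) = N²
a(P, L) = 2*L
449*√((0 + 4)*6 + 1*(a(F(2, d(5, -3)), 5) + 3)) = 449*√((0 + 4)*6 + 1*(2*5 + 3)) = 449*√(4*6 + 1*(10 + 3)) = 449*√(24 + 1*13) = 449*√(24 + 13) = 449*√37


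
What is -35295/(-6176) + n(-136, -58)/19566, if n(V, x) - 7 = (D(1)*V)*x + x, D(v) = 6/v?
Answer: 54586929/6713312 ≈ 8.1311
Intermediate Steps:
n(V, x) = 7 + x + 6*V*x (n(V, x) = 7 + (((6/1)*V)*x + x) = 7 + (((6*1)*V)*x + x) = 7 + ((6*V)*x + x) = 7 + (6*V*x + x) = 7 + (x + 6*V*x) = 7 + x + 6*V*x)
-35295/(-6176) + n(-136, -58)/19566 = -35295/(-6176) + (7 - 58 + 6*(-136)*(-58))/19566 = -35295*(-1/6176) + (7 - 58 + 47328)*(1/19566) = 35295/6176 + 47277*(1/19566) = 35295/6176 + 5253/2174 = 54586929/6713312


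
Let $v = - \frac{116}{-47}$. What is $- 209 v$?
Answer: $- \frac{24244}{47} \approx -515.83$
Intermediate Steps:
$v = \frac{116}{47}$ ($v = \left(-116\right) \left(- \frac{1}{47}\right) = \frac{116}{47} \approx 2.4681$)
$- 209 v = \left(-209\right) \frac{116}{47} = - \frac{24244}{47}$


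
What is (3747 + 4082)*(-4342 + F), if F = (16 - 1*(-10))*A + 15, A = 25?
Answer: -28787233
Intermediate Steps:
F = 665 (F = (16 - 1*(-10))*25 + 15 = (16 + 10)*25 + 15 = 26*25 + 15 = 650 + 15 = 665)
(3747 + 4082)*(-4342 + F) = (3747 + 4082)*(-4342 + 665) = 7829*(-3677) = -28787233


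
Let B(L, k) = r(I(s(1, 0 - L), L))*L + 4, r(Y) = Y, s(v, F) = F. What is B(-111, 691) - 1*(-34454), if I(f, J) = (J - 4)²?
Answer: -1433517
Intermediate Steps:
I(f, J) = (-4 + J)²
B(L, k) = 4 + L*(-4 + L)² (B(L, k) = (-4 + L)²*L + 4 = L*(-4 + L)² + 4 = 4 + L*(-4 + L)²)
B(-111, 691) - 1*(-34454) = (4 - 111*(-4 - 111)²) - 1*(-34454) = (4 - 111*(-115)²) + 34454 = (4 - 111*13225) + 34454 = (4 - 1467975) + 34454 = -1467971 + 34454 = -1433517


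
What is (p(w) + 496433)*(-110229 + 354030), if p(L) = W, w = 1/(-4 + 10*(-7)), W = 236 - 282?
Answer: 121019646987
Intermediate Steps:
W = -46
w = -1/74 (w = 1/(-4 - 70) = 1/(-74) = -1/74 ≈ -0.013514)
p(L) = -46
(p(w) + 496433)*(-110229 + 354030) = (-46 + 496433)*(-110229 + 354030) = 496387*243801 = 121019646987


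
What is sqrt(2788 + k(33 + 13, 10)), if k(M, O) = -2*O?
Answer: 4*sqrt(173) ≈ 52.612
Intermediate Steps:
sqrt(2788 + k(33 + 13, 10)) = sqrt(2788 - 2*10) = sqrt(2788 - 20) = sqrt(2768) = 4*sqrt(173)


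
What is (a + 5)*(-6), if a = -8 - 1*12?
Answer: 90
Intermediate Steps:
a = -20 (a = -8 - 12 = -20)
(a + 5)*(-6) = (-20 + 5)*(-6) = -15*(-6) = 90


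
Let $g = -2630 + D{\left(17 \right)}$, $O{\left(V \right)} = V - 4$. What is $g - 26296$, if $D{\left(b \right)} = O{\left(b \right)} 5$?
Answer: $-28861$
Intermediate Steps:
$O{\left(V \right)} = -4 + V$
$D{\left(b \right)} = -20 + 5 b$ ($D{\left(b \right)} = \left(-4 + b\right) 5 = -20 + 5 b$)
$g = -2565$ ($g = -2630 + \left(-20 + 5 \cdot 17\right) = -2630 + \left(-20 + 85\right) = -2630 + 65 = -2565$)
$g - 26296 = -2565 - 26296 = -28861$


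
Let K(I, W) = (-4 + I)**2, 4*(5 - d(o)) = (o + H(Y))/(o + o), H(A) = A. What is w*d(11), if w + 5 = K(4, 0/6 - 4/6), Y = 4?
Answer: -2125/88 ≈ -24.148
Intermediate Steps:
d(o) = 5 - (4 + o)/(8*o) (d(o) = 5 - (o + 4)/(4*(o + o)) = 5 - (4 + o)/(4*(2*o)) = 5 - (4 + o)*1/(2*o)/4 = 5 - (4 + o)/(8*o))
w = -5 (w = -5 + (-4 + 4)**2 = -5 + 0**2 = -5 + 0 = -5)
w*d(11) = -5*(-4 + 39*11)/(8*11) = -5*(-4 + 429)/(8*11) = -5*425/(8*11) = -5*425/88 = -2125/88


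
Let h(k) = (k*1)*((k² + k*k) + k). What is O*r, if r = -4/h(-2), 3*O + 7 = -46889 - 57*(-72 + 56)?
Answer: -15328/3 ≈ -5109.3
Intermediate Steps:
O = -15328 (O = -7/3 + (-46889 - 57*(-72 + 56))/3 = -7/3 + (-46889 - 57*(-16))/3 = -7/3 + (-46889 + 912)/3 = -7/3 + (⅓)*(-45977) = -7/3 - 45977/3 = -15328)
h(k) = k*(k + 2*k²) (h(k) = k*((k² + k²) + k) = k*(2*k² + k) = k*(k + 2*k²))
r = ⅓ (r = -4*1/(4*(1 + 2*(-2))) = -4*1/(4*(1 - 4)) = -4/(4*(-3)) = -4/(-12) = -4*(-1/12) = ⅓ ≈ 0.33333)
O*r = -15328*⅓ = -15328/3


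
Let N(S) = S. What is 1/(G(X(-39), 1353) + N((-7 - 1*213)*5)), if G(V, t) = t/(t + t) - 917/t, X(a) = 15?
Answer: -2706/2977081 ≈ -0.00090894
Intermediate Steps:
G(V, t) = ½ - 917/t (G(V, t) = t/((2*t)) - 917/t = t*(1/(2*t)) - 917/t = ½ - 917/t)
1/(G(X(-39), 1353) + N((-7 - 1*213)*5)) = 1/((½)*(-1834 + 1353)/1353 + (-7 - 1*213)*5) = 1/((½)*(1/1353)*(-481) + (-7 - 213)*5) = 1/(-481/2706 - 220*5) = 1/(-481/2706 - 1100) = 1/(-2977081/2706) = -2706/2977081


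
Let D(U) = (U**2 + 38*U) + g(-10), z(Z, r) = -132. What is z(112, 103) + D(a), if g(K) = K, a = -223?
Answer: 41113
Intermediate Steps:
D(U) = -10 + U**2 + 38*U (D(U) = (U**2 + 38*U) - 10 = -10 + U**2 + 38*U)
z(112, 103) + D(a) = -132 + (-10 + (-223)**2 + 38*(-223)) = -132 + (-10 + 49729 - 8474) = -132 + 41245 = 41113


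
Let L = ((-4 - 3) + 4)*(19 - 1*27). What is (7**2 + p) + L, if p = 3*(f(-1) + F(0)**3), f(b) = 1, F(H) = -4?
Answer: -116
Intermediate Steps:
L = 24 (L = (-7 + 4)*(19 - 27) = -3*(-8) = 24)
p = -189 (p = 3*(1 + (-4)**3) = 3*(1 - 64) = 3*(-63) = -189)
(7**2 + p) + L = (7**2 - 189) + 24 = (49 - 189) + 24 = -140 + 24 = -116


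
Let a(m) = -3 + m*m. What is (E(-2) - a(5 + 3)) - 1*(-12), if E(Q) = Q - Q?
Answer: -49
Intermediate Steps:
E(Q) = 0
a(m) = -3 + m²
(E(-2) - a(5 + 3)) - 1*(-12) = (0 - (-3 + (5 + 3)²)) - 1*(-12) = (0 - (-3 + 8²)) + 12 = (0 - (-3 + 64)) + 12 = (0 - 1*61) + 12 = (0 - 61) + 12 = -61 + 12 = -49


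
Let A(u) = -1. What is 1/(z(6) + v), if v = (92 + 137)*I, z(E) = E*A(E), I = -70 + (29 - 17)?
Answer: -1/13288 ≈ -7.5256e-5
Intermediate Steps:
I = -58 (I = -70 + 12 = -58)
z(E) = -E (z(E) = E*(-1) = -E)
v = -13282 (v = (92 + 137)*(-58) = 229*(-58) = -13282)
1/(z(6) + v) = 1/(-1*6 - 13282) = 1/(-6 - 13282) = 1/(-13288) = -1/13288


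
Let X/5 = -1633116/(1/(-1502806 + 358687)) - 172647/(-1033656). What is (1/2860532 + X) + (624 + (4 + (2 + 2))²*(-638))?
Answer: 2301970895087486797557015/246400505416 ≈ 9.3424e+12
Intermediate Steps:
X = 3218940959226826785/344552 (X = 5*(-1633116/(1/(-1502806 + 358687)) - 172647/(-1033656)) = 5*(-1633116/(1/(-1144119)) - 172647*(-1/1033656)) = 5*(-1633116/(-1/1144119) + 57549/344552) = 5*(-1633116*(-1144119) + 57549/344552) = 5*(1868479044804 + 57549/344552) = 5*(643788191845365357/344552) = 3218940959226826785/344552 ≈ 9.3424e+12)
(1/2860532 + X) + (624 + (4 + (2 + 2))²*(-638)) = (1/2860532 + 3218940959226826785/344552) + (624 + (4 + (2 + 2))²*(-638)) = (1/2860532 + 3218940959226826785/344552) + (624 + (4 + 4)²*(-638)) = 2301970904994758319323543/246400505416 + (624 + 8²*(-638)) = 2301970904994758319323543/246400505416 + (624 + 64*(-638)) = 2301970904994758319323543/246400505416 + (624 - 40832) = 2301970904994758319323543/246400505416 - 40208 = 2301970895087486797557015/246400505416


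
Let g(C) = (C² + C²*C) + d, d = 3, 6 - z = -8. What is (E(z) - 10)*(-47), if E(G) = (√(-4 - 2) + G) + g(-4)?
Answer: 1927 - 47*I*√6 ≈ 1927.0 - 115.13*I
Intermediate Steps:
z = 14 (z = 6 - 1*(-8) = 6 + 8 = 14)
g(C) = 3 + C² + C³ (g(C) = (C² + C²*C) + 3 = (C² + C³) + 3 = 3 + C² + C³)
E(G) = -45 + G + I*√6 (E(G) = (√(-4 - 2) + G) + (3 + (-4)² + (-4)³) = (√(-6) + G) + (3 + 16 - 64) = (I*√6 + G) - 45 = (G + I*√6) - 45 = -45 + G + I*√6)
(E(z) - 10)*(-47) = ((-45 + 14 + I*√6) - 10)*(-47) = ((-31 + I*√6) - 10)*(-47) = (-41 + I*√6)*(-47) = 1927 - 47*I*√6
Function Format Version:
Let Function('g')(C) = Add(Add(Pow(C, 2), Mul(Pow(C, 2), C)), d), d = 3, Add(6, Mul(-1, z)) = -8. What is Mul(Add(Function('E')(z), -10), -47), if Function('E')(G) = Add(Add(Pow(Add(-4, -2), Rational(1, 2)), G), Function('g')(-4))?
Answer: Add(1927, Mul(-47, I, Pow(6, Rational(1, 2)))) ≈ Add(1927.0, Mul(-115.13, I))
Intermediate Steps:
z = 14 (z = Add(6, Mul(-1, -8)) = Add(6, 8) = 14)
Function('g')(C) = Add(3, Pow(C, 2), Pow(C, 3)) (Function('g')(C) = Add(Add(Pow(C, 2), Mul(Pow(C, 2), C)), 3) = Add(Add(Pow(C, 2), Pow(C, 3)), 3) = Add(3, Pow(C, 2), Pow(C, 3)))
Function('E')(G) = Add(-45, G, Mul(I, Pow(6, Rational(1, 2)))) (Function('E')(G) = Add(Add(Pow(Add(-4, -2), Rational(1, 2)), G), Add(3, Pow(-4, 2), Pow(-4, 3))) = Add(Add(Pow(-6, Rational(1, 2)), G), Add(3, 16, -64)) = Add(Add(Mul(I, Pow(6, Rational(1, 2))), G), -45) = Add(Add(G, Mul(I, Pow(6, Rational(1, 2)))), -45) = Add(-45, G, Mul(I, Pow(6, Rational(1, 2)))))
Mul(Add(Function('E')(z), -10), -47) = Mul(Add(Add(-45, 14, Mul(I, Pow(6, Rational(1, 2)))), -10), -47) = Mul(Add(Add(-31, Mul(I, Pow(6, Rational(1, 2)))), -10), -47) = Mul(Add(-41, Mul(I, Pow(6, Rational(1, 2)))), -47) = Add(1927, Mul(-47, I, Pow(6, Rational(1, 2))))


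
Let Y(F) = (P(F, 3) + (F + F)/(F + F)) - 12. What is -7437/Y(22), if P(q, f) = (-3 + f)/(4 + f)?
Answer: 7437/11 ≈ 676.09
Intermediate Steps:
P(q, f) = (-3 + f)/(4 + f)
Y(F) = -11 (Y(F) = ((-3 + 3)/(4 + 3) + (F + F)/(F + F)) - 12 = (0/7 + (2*F)/((2*F))) - 12 = ((⅐)*0 + (2*F)*(1/(2*F))) - 12 = (0 + 1) - 12 = 1 - 12 = -11)
-7437/Y(22) = -7437/(-11) = -7437*(-1/11) = 7437/11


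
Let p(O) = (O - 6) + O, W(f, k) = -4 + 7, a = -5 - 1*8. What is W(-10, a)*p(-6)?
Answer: -54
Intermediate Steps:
a = -13 (a = -5 - 8 = -13)
W(f, k) = 3
p(O) = -6 + 2*O (p(O) = (-6 + O) + O = -6 + 2*O)
W(-10, a)*p(-6) = 3*(-6 + 2*(-6)) = 3*(-6 - 12) = 3*(-18) = -54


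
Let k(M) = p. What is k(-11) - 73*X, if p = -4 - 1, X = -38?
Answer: 2769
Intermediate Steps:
p = -5
k(M) = -5
k(-11) - 73*X = -5 - 73*(-38) = -5 + 2774 = 2769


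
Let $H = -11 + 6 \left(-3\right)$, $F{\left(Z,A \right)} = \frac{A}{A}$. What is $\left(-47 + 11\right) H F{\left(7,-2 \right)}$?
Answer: $1044$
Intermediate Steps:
$F{\left(Z,A \right)} = 1$
$H = -29$ ($H = -11 - 18 = -29$)
$\left(-47 + 11\right) H F{\left(7,-2 \right)} = \left(-47 + 11\right) \left(-29\right) 1 = \left(-36\right) \left(-29\right) 1 = 1044 \cdot 1 = 1044$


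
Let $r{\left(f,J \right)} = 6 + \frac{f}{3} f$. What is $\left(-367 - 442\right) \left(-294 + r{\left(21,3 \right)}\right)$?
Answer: $114069$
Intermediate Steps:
$r{\left(f,J \right)} = 6 + \frac{f^{2}}{3}$ ($r{\left(f,J \right)} = 6 + f \frac{1}{3} f = 6 + \frac{f}{3} f = 6 + \frac{f^{2}}{3}$)
$\left(-367 - 442\right) \left(-294 + r{\left(21,3 \right)}\right) = \left(-367 - 442\right) \left(-294 + \left(6 + \frac{21^{2}}{3}\right)\right) = - 809 \left(-294 + \left(6 + \frac{1}{3} \cdot 441\right)\right) = - 809 \left(-294 + \left(6 + 147\right)\right) = - 809 \left(-294 + 153\right) = \left(-809\right) \left(-141\right) = 114069$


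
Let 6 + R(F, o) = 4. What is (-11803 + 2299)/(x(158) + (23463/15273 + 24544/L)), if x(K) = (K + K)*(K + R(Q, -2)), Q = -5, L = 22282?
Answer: -13821942816/71696438551 ≈ -0.19278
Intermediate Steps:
R(F, o) = -2 (R(F, o) = -6 + 4 = -2)
x(K) = 2*K*(-2 + K) (x(K) = (K + K)*(K - 2) = (2*K)*(-2 + K) = 2*K*(-2 + K))
(-11803 + 2299)/(x(158) + (23463/15273 + 24544/L)) = (-11803 + 2299)/(2*158*(-2 + 158) + (23463/15273 + 24544/22282)) = -9504/(2*158*156 + (23463*(1/15273) + 24544*(1/22282))) = -9504/(49296 + (2607/1697 + 944/857)) = -9504/(49296 + 3836167/1454329) = -9504/71696438551/1454329 = -9504*1454329/71696438551 = -13821942816/71696438551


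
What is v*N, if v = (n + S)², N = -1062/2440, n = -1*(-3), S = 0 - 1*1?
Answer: -531/305 ≈ -1.7410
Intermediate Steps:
S = -1 (S = 0 - 1 = -1)
n = 3
N = -531/1220 (N = -1062*1/2440 = -531/1220 ≈ -0.43525)
v = 4 (v = (3 - 1)² = 2² = 4)
v*N = 4*(-531/1220) = -531/305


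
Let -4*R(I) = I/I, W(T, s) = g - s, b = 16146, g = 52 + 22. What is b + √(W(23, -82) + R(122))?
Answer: 16146 + √623/2 ≈ 16158.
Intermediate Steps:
g = 74
W(T, s) = 74 - s
R(I) = -¼ (R(I) = -I/(4*I) = -¼*1 = -¼)
b + √(W(23, -82) + R(122)) = 16146 + √((74 - 1*(-82)) - ¼) = 16146 + √((74 + 82) - ¼) = 16146 + √(156 - ¼) = 16146 + √(623/4) = 16146 + √623/2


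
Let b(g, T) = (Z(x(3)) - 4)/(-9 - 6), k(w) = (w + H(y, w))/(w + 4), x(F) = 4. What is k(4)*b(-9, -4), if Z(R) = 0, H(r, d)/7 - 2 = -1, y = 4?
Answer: 11/30 ≈ 0.36667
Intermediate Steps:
H(r, d) = 7 (H(r, d) = 14 + 7*(-1) = 14 - 7 = 7)
k(w) = (7 + w)/(4 + w) (k(w) = (w + 7)/(w + 4) = (7 + w)/(4 + w))
b(g, T) = 4/15 (b(g, T) = (0 - 4)/(-9 - 6) = -4/(-15) = -4*(-1/15) = 4/15)
k(4)*b(-9, -4) = ((7 + 4)/(4 + 4))*(4/15) = (11/8)*(4/15) = 11/30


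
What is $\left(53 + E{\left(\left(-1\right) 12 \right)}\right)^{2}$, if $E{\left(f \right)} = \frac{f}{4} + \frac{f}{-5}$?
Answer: $\frac{68644}{25} \approx 2745.8$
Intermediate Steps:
$E{\left(f \right)} = \frac{f}{20}$ ($E{\left(f \right)} = f \frac{1}{4} + f \left(- \frac{1}{5}\right) = \frac{f}{4} - \frac{f}{5} = \frac{f}{20}$)
$\left(53 + E{\left(\left(-1\right) 12 \right)}\right)^{2} = \left(53 + \frac{\left(-1\right) 12}{20}\right)^{2} = \left(53 + \frac{1}{20} \left(-12\right)\right)^{2} = \left(53 - \frac{3}{5}\right)^{2} = \left(\frac{262}{5}\right)^{2} = \frac{68644}{25}$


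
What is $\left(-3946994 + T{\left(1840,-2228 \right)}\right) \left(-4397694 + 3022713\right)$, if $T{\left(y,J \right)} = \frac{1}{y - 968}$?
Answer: $\frac{4732380410828427}{872} \approx 5.427 \cdot 10^{12}$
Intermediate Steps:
$T{\left(y,J \right)} = \frac{1}{-968 + y}$
$\left(-3946994 + T{\left(1840,-2228 \right)}\right) \left(-4397694 + 3022713\right) = \left(-3946994 + \frac{1}{-968 + 1840}\right) \left(-4397694 + 3022713\right) = \left(-3946994 + \frac{1}{872}\right) \left(-1374981\right) = \left(- \frac{3441778767}{872}\right) \left(-1374981\right) = \frac{4732380410828427}{872}$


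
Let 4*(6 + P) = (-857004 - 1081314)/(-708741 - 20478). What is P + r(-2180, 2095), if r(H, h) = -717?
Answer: -351160505/486146 ≈ -722.34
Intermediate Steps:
P = -2593823/486146 (P = -6 + ((-857004 - 1081314)/(-708741 - 20478))/4 = -6 + (-1938318/(-729219))/4 = -6 + (-1938318*(-1/729219))/4 = -6 + (¼)*(646106/243073) = -6 + 323053/486146 = -2593823/486146 ≈ -5.3355)
P + r(-2180, 2095) = -2593823/486146 - 717 = -351160505/486146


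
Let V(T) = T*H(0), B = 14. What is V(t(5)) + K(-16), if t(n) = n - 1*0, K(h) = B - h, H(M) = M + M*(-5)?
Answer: 30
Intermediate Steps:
H(M) = -4*M (H(M) = M - 5*M = -4*M)
K(h) = 14 - h
t(n) = n (t(n) = n + 0 = n)
V(T) = 0 (V(T) = T*(-4*0) = T*0 = 0)
V(t(5)) + K(-16) = 0 + (14 - 1*(-16)) = 0 + (14 + 16) = 0 + 30 = 30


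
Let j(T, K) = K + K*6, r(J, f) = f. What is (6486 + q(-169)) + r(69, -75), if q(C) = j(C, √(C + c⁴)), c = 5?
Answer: 6411 + 14*√114 ≈ 6560.5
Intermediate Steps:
j(T, K) = 7*K (j(T, K) = K + 6*K = 7*K)
q(C) = 7*√(625 + C) (q(C) = 7*√(C + 5⁴) = 7*√(C + 625) = 7*√(625 + C))
(6486 + q(-169)) + r(69, -75) = (6486 + 7*√(625 - 169)) - 75 = (6486 + 7*√456) - 75 = (6486 + 7*(2*√114)) - 75 = (6486 + 14*√114) - 75 = 6411 + 14*√114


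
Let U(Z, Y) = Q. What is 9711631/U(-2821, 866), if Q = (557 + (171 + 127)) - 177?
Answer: 9711631/678 ≈ 14324.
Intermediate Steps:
Q = 678 (Q = (557 + 298) - 177 = 855 - 177 = 678)
U(Z, Y) = 678
9711631/U(-2821, 866) = 9711631/678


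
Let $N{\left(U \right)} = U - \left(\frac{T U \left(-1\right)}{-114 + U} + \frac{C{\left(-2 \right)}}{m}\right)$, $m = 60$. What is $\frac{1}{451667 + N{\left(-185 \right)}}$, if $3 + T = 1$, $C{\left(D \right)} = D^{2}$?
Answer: $\frac{4485}{2024890921} \approx 2.2149 \cdot 10^{-6}$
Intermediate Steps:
$T = -2$ ($T = -3 + 1 = -2$)
$N{\left(U \right)} = - \frac{1}{15} + U - \frac{2 U}{-114 + U}$ ($N{\left(U \right)} = U - \left(\frac{- 2 U \left(-1\right)}{-114 + U} + \frac{\left(-2\right)^{2}}{60}\right) = U - \left(\frac{2 U}{-114 + U} + 4 \cdot \frac{1}{60}\right) = U - \left(\frac{2 U}{-114 + U} + \frac{1}{15}\right) = U - \left(\frac{1}{15} + \frac{2 U}{-114 + U}\right) = - \frac{1}{15} + U - \frac{2 U}{-114 + U}$)
$\frac{1}{451667 + N{\left(-185 \right)}} = \frac{1}{451667 + \frac{114 - -322085 + 15 \left(-185\right)^{2}}{15 \left(-114 - 185\right)}} = \frac{1}{451667 + \frac{114 + 322085 + 15 \cdot 34225}{15 \left(-299\right)}} = \frac{1}{451667 + \frac{1}{15} \left(- \frac{1}{299}\right) \left(114 + 322085 + 513375\right)} = \frac{1}{451667 + \frac{1}{15} \left(- \frac{1}{299}\right) 835574} = \frac{1}{451667 - \frac{835574}{4485}} = \frac{1}{\frac{2024890921}{4485}} = \frac{4485}{2024890921}$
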